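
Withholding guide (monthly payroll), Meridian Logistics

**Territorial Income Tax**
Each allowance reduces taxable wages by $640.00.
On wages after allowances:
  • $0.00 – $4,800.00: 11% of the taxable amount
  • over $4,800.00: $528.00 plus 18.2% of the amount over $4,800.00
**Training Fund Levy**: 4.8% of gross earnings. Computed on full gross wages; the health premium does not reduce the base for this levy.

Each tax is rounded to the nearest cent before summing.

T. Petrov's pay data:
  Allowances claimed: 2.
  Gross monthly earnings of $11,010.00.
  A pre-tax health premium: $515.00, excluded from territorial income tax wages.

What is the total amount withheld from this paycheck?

$1,860.01

Territorial Income Tax: taxable = $11,010.00 − $515.00 − 2×$640.00 = $9,215.00
  $528.00 + 18.2% × ($9,215.00 − $4,800.00) = $528.00 + 18.2% × $4,415.00 = $1,331.53
Training Fund Levy: 4.8% × $11,010.00 = $528.48
Total: $1,331.53 + $528.48 = $1,860.01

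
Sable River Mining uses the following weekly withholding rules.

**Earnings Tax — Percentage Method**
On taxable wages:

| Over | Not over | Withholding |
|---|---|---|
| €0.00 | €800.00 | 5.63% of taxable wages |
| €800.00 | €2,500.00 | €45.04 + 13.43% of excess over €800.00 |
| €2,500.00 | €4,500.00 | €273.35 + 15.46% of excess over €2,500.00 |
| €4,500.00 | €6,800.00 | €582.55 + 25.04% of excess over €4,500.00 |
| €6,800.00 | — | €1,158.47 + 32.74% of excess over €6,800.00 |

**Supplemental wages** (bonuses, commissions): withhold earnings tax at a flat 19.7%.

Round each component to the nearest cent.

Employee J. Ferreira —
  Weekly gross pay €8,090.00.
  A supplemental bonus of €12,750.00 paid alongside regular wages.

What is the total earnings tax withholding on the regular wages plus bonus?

€4,092.57

Earnings Tax: taxable = €8,090.00
  €1,158.47 + 32.74% × (€8,090.00 − €6,800.00) = €1,158.47 + 32.74% × €1,290.00 = €1,580.82
Supplemental (19.7% flat on bonus): 19.7% × €12,750.00 = €2,511.75
Total earnings tax: €1,580.82 + €2,511.75 = €4,092.57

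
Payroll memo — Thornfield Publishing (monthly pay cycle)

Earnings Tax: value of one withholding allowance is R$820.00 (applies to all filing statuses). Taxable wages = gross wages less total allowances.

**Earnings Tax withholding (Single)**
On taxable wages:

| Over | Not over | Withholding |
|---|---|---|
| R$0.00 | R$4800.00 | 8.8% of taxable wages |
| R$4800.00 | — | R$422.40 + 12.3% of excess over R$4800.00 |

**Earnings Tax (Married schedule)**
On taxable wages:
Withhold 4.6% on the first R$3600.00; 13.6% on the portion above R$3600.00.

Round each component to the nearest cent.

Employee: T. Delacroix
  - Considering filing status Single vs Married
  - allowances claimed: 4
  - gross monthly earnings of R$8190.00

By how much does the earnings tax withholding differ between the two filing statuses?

Earnings Tax (Single): taxable = R$8190.00 − 4×R$820.00 = R$4910.00
  R$422.40 + 12.3% × (R$4910.00 − R$4800.00) = R$422.40 + 12.3% × R$110.00 = R$435.93
Earnings Tax (Married): taxable = R$8190.00 − 4×R$820.00 = R$4910.00
  R$165.60 + 13.6% × (R$4910.00 − R$3600.00) = R$165.60 + 13.6% × R$1310.00 = R$343.76
Difference: |R$435.93 − R$343.76| = R$92.17 (higher under Single)

R$92.17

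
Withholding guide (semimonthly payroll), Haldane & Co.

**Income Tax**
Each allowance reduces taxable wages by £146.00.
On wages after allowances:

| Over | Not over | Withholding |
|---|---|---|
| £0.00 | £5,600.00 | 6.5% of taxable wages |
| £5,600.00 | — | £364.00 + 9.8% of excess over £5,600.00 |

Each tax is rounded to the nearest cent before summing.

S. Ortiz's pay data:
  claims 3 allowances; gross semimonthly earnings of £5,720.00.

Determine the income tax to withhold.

Income Tax: taxable = £5,720.00 − 3×£146.00 = £5,282.00
  6.5% × £5,282.00 = £343.33

£343.33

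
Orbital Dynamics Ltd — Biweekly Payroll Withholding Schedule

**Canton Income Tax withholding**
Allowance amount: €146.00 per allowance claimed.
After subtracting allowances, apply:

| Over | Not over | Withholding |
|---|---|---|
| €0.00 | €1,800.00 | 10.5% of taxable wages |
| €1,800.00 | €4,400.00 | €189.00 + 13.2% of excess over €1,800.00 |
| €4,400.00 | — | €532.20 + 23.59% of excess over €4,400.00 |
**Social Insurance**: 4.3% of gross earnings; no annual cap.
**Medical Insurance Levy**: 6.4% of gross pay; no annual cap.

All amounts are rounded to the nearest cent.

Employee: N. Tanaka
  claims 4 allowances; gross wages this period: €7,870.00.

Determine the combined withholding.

€2,055.10

Canton Income Tax: taxable = €7,870.00 − 4×€146.00 = €7,286.00
  €532.20 + 23.59% × (€7,286.00 − €4,400.00) = €532.20 + 23.59% × €2,886.00 = €1,213.01
Social Insurance: 4.3% × €7,870.00 = €338.41
Medical Insurance Levy: 6.4% × €7,870.00 = €503.68
Total: €1,213.01 + €338.41 + €503.68 = €2,055.10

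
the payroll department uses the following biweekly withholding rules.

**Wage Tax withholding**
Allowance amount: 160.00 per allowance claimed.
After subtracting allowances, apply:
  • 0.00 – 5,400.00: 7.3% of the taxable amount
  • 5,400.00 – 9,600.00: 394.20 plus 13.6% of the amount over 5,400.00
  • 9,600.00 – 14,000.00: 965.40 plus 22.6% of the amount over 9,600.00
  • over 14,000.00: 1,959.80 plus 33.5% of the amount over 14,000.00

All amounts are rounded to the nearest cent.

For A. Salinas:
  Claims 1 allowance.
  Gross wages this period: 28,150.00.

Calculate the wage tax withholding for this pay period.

Wage Tax: taxable = 28,150.00 − 1×160.00 = 27,990.00
  1,959.80 + 33.5% × (27,990.00 − 14,000.00) = 1,959.80 + 33.5% × 13,990.00 = 6,646.45

6,646.45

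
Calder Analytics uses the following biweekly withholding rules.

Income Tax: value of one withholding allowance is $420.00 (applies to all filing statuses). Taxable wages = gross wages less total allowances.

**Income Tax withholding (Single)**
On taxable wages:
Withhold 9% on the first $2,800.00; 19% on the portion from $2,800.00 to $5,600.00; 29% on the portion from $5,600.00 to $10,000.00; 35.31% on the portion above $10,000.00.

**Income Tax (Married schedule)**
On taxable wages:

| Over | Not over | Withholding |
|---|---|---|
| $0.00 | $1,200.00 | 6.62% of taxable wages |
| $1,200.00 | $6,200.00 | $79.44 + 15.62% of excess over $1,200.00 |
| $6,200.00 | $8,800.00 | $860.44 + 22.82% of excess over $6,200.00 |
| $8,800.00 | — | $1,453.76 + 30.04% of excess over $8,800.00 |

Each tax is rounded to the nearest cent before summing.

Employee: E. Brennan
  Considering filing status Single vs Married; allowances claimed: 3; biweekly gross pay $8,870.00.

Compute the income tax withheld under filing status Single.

$1,366.90

Income Tax (Single): taxable = $8,870.00 − 3×$420.00 = $7,610.00
  $784.00 + 29% × ($7,610.00 − $5,600.00) = $784.00 + 29% × $2,010.00 = $1,366.90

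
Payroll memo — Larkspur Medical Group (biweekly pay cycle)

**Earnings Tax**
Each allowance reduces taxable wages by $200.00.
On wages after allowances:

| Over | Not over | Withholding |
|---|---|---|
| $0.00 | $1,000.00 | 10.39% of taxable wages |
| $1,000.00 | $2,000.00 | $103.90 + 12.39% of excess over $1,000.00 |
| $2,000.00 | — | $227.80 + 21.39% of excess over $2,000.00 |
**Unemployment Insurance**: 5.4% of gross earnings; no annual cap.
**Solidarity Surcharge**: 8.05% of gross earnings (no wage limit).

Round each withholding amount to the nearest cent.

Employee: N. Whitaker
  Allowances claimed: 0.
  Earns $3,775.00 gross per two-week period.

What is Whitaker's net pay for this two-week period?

$2,659.79

Earnings Tax: taxable = $3,775.00
  $227.80 + 21.39% × ($3,775.00 − $2,000.00) = $227.80 + 21.39% × $1,775.00 = $607.47
Unemployment Insurance: 5.4% × $3,775.00 = $203.85
Solidarity Surcharge: 8.05% × $3,775.00 = $303.89
Total withheld: $607.47 + $203.85 + $303.89 = $1,115.21
Net pay: $3,775.00 − $1,115.21 = $2,659.79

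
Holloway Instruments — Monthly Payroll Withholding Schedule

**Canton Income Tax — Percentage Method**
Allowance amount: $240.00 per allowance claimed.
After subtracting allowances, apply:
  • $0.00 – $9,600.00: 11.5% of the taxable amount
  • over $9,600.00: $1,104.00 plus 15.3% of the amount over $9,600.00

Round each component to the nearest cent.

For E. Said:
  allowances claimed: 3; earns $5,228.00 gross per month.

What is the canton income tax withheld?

$518.42

Canton Income Tax: taxable = $5,228.00 − 3×$240.00 = $4,508.00
  11.5% × $4,508.00 = $518.42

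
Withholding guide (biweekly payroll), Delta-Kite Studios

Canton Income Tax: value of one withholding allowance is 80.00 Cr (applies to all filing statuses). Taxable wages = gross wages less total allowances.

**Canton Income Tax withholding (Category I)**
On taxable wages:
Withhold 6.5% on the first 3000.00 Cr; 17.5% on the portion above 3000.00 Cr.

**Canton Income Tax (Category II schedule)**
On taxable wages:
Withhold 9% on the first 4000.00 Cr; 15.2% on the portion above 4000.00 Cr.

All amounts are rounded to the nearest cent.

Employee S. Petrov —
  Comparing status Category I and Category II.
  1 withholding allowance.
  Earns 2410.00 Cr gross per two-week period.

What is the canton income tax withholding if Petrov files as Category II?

209.70 Cr

Canton Income Tax (Category II): taxable = 2410.00 Cr − 1×80.00 Cr = 2330.00 Cr
  9% × 2330.00 Cr = 209.70 Cr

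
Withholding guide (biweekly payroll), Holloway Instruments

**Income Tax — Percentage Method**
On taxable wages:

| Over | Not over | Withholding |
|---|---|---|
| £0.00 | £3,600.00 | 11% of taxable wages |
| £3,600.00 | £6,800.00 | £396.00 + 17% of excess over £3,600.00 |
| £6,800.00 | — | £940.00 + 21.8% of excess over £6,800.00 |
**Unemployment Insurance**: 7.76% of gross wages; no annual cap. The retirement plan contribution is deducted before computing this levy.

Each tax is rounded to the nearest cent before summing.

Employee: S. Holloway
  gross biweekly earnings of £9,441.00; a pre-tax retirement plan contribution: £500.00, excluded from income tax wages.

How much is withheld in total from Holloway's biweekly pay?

Income Tax: taxable = £9,441.00 − £500.00 = £8,941.00
  £940.00 + 21.8% × (£8,941.00 − £6,800.00) = £940.00 + 21.8% × £2,141.00 = £1,406.74
Unemployment Insurance: 7.76% × £8,941.00 = £693.82
Total: £1,406.74 + £693.82 = £2,100.56

£2,100.56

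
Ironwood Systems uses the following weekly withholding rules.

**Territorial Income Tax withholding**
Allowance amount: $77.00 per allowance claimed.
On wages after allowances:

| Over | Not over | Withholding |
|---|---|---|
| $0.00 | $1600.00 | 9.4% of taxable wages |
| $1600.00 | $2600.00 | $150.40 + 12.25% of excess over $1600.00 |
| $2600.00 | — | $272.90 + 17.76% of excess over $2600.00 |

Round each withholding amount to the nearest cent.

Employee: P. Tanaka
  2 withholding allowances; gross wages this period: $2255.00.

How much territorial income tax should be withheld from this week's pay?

$211.77

Territorial Income Tax: taxable = $2255.00 − 2×$77.00 = $2101.00
  $150.40 + 12.25% × ($2101.00 − $1600.00) = $150.40 + 12.25% × $501.00 = $211.77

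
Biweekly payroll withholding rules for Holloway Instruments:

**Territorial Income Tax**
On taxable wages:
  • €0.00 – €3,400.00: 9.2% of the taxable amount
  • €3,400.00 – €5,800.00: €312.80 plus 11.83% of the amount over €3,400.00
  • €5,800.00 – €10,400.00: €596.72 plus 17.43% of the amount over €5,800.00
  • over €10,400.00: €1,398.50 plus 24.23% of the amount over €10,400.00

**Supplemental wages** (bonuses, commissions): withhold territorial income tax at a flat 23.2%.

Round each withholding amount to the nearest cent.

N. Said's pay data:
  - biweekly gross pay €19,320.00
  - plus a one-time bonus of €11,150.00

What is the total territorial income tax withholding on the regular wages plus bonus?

€6,146.62

Territorial Income Tax: taxable = €19,320.00
  €1,398.50 + 24.23% × (€19,320.00 − €10,400.00) = €1,398.50 + 24.23% × €8,920.00 = €3,559.82
Supplemental (23.2% flat on bonus): 23.2% × €11,150.00 = €2,586.80
Total territorial income tax: €3,559.82 + €2,586.80 = €6,146.62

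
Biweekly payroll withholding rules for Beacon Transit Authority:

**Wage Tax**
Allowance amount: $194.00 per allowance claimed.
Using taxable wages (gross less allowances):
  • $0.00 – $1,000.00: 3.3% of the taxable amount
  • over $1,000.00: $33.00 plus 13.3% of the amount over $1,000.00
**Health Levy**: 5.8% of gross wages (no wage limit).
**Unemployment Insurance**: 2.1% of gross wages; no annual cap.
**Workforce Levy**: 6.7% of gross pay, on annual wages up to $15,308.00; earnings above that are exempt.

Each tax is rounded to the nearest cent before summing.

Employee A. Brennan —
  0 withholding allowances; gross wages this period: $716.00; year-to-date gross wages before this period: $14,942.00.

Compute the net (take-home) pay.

$611.28

Wage Tax: taxable = $716.00
  3.3% × $716.00 = $23.63
Health Levy: 5.8% × $716.00 = $41.53
Unemployment Insurance: 2.1% × $716.00 = $15.04
Workforce Levy: cap $15,308.00 − YTD $14,942.00 = $366.00 subject; 6.7% × $366.00 = $24.52
Total withheld: $23.63 + $41.53 + $15.04 + $24.52 = $104.72
Net pay: $716.00 − $104.72 = $611.28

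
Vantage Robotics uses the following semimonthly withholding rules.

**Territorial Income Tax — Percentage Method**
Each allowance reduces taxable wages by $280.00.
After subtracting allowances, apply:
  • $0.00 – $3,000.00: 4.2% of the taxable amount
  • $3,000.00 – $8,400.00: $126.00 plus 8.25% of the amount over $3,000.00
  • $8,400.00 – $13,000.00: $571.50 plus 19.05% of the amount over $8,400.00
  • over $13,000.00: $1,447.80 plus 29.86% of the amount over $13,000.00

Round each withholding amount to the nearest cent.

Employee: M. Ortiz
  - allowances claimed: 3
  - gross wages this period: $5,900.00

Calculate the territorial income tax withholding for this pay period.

Territorial Income Tax: taxable = $5,900.00 − 3×$280.00 = $5,060.00
  $126.00 + 8.25% × ($5,060.00 − $3,000.00) = $126.00 + 8.25% × $2,060.00 = $295.95

$295.95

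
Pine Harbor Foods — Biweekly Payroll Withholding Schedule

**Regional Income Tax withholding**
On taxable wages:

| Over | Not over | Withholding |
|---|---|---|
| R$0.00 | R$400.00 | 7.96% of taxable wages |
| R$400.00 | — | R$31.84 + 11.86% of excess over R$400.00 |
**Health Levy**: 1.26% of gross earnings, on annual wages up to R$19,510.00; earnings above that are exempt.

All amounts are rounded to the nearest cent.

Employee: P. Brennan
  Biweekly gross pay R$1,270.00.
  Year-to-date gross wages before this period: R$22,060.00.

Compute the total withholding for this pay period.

Regional Income Tax: taxable = R$1,270.00
  R$31.84 + 11.86% × (R$1,270.00 − R$400.00) = R$31.84 + 11.86% × R$870.00 = R$135.02
Health Levy: YTD R$22,060.00 ≥ cap R$19,510.00 → R$0.00
Total: R$135.02 + R$0.00 = R$135.02

R$135.02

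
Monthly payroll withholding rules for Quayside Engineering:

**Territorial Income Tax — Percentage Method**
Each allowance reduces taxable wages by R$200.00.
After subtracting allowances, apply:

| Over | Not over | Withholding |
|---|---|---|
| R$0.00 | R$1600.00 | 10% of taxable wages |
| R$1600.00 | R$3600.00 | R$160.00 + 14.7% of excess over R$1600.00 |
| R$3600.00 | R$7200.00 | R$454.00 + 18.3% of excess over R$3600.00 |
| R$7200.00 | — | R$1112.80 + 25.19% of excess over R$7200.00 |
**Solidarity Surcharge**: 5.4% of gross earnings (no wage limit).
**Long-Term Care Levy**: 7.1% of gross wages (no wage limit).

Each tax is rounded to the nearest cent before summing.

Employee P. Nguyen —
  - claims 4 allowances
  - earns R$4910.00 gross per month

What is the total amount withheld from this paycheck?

Territorial Income Tax: taxable = R$4910.00 − 4×R$200.00 = R$4110.00
  R$454.00 + 18.3% × (R$4110.00 − R$3600.00) = R$454.00 + 18.3% × R$510.00 = R$547.33
Solidarity Surcharge: 5.4% × R$4910.00 = R$265.14
Long-Term Care Levy: 7.1% × R$4910.00 = R$348.61
Total: R$547.33 + R$265.14 + R$348.61 = R$1161.08

R$1161.08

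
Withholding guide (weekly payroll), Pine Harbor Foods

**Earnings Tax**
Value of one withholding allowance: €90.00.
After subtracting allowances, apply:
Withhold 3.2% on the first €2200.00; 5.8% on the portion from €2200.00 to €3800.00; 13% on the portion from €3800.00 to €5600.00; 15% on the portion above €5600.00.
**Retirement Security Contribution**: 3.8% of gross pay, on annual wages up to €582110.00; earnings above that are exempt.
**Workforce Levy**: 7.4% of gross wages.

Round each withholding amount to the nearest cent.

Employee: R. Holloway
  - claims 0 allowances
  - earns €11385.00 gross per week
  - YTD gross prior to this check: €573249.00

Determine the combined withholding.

€2444.16

Earnings Tax: taxable = €11385.00
  €397.20 + 15% × (€11385.00 − €5600.00) = €397.20 + 15% × €5785.00 = €1264.95
Retirement Security Contribution: cap €582110.00 − YTD €573249.00 = €8861.00 subject; 3.8% × €8861.00 = €336.72
Workforce Levy: 7.4% × €11385.00 = €842.49
Total: €1264.95 + €336.72 + €842.49 = €2444.16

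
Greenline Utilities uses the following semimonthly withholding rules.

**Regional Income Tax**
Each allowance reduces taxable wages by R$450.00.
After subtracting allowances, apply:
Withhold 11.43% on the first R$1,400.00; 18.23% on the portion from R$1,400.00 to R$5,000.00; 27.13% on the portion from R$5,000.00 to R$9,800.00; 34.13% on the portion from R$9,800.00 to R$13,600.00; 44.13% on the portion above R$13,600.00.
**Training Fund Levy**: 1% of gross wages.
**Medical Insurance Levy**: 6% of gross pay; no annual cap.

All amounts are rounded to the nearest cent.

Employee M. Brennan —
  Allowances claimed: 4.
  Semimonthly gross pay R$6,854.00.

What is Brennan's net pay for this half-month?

Regional Income Tax: taxable = R$6,854.00 − 4×R$450.00 = R$5,054.00
  R$816.30 + 27.13% × (R$5,054.00 − R$5,000.00) = R$816.30 + 27.13% × R$54.00 = R$830.95
Training Fund Levy: 1% × R$6,854.00 = R$68.54
Medical Insurance Levy: 6% × R$6,854.00 = R$411.24
Total withheld: R$830.95 + R$68.54 + R$411.24 = R$1,310.73
Net pay: R$6,854.00 − R$1,310.73 = R$5,543.27

R$5,543.27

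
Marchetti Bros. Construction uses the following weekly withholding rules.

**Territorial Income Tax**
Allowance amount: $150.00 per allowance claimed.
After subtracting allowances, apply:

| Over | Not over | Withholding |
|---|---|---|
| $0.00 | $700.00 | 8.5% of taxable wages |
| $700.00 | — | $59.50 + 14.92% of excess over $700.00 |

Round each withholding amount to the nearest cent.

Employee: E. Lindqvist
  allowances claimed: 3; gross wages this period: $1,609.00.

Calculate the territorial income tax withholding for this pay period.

Territorial Income Tax: taxable = $1,609.00 − 3×$150.00 = $1,159.00
  $59.50 + 14.92% × ($1,159.00 − $700.00) = $59.50 + 14.92% × $459.00 = $127.98

$127.98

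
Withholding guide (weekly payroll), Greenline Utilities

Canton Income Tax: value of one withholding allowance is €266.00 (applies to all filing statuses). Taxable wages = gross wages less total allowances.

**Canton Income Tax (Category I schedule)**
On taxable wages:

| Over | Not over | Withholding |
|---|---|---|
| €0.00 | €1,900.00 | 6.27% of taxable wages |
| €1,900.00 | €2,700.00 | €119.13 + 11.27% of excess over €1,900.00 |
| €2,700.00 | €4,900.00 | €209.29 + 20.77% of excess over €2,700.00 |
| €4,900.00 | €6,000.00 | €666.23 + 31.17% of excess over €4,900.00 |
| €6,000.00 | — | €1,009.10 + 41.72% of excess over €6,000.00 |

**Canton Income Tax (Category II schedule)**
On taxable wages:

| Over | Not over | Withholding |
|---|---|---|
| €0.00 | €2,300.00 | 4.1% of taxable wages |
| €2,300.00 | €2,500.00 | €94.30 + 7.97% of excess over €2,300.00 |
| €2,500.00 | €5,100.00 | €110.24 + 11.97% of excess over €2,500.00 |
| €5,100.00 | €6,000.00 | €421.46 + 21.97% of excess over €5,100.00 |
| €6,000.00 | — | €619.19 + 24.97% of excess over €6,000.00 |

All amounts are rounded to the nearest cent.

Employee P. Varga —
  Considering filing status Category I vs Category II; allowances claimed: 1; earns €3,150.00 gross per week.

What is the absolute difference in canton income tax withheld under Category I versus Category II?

€91.31

Canton Income Tax (Category I): taxable = €3,150.00 − 1×€266.00 = €2,884.00
  €209.29 + 20.77% × (€2,884.00 − €2,700.00) = €209.29 + 20.77% × €184.00 = €247.51
Canton Income Tax (Category II): taxable = €3,150.00 − 1×€266.00 = €2,884.00
  €110.24 + 11.97% × (€2,884.00 − €2,500.00) = €110.24 + 11.97% × €384.00 = €156.20
Difference: |€247.51 − €156.20| = €91.31 (higher under Category I)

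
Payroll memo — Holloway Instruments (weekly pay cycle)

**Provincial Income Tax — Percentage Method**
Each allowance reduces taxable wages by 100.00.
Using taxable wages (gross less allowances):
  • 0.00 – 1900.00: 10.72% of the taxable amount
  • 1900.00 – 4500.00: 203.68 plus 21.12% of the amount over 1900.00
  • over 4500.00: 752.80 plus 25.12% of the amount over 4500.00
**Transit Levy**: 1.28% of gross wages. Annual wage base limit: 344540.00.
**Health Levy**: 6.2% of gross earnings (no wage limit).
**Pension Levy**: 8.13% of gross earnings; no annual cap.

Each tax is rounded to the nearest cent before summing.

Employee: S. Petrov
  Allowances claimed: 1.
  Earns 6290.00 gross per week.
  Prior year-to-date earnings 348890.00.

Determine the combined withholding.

2078.69

Provincial Income Tax: taxable = 6290.00 − 1×100.00 = 6190.00
  752.80 + 25.12% × (6190.00 − 4500.00) = 752.80 + 25.12% × 1690.00 = 1177.33
Transit Levy: YTD 348890.00 ≥ cap 344540.00 → 0.00
Health Levy: 6.2% × 6290.00 = 389.98
Pension Levy: 8.13% × 6290.00 = 511.38
Total: 1177.33 + 0.00 + 389.98 + 511.38 = 2078.69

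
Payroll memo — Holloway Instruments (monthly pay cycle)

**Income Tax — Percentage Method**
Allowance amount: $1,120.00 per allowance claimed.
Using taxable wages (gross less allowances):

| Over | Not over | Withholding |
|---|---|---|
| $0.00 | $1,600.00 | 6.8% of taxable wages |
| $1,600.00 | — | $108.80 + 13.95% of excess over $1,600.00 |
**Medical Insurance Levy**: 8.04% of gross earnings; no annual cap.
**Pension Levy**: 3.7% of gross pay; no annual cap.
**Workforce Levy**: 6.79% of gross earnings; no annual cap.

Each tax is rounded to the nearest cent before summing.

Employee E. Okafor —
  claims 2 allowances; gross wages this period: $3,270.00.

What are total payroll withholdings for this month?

$675.97

Income Tax: taxable = $3,270.00 − 2×$1,120.00 = $1,030.00
  6.8% × $1,030.00 = $70.04
Medical Insurance Levy: 8.04% × $3,270.00 = $262.91
Pension Levy: 3.7% × $3,270.00 = $120.99
Workforce Levy: 6.79% × $3,270.00 = $222.03
Total: $70.04 + $262.91 + $120.99 + $222.03 = $675.97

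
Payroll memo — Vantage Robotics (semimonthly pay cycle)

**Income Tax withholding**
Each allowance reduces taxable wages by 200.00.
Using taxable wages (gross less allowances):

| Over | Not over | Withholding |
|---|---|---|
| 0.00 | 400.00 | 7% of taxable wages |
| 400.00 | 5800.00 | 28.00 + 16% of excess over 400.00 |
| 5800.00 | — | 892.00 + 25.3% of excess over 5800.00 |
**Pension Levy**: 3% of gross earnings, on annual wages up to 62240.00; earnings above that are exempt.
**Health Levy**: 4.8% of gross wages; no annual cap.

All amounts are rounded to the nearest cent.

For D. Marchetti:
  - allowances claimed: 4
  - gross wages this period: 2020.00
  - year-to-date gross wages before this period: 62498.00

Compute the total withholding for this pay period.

Income Tax: taxable = 2020.00 − 4×200.00 = 1220.00
  28.00 + 16% × (1220.00 − 400.00) = 28.00 + 16% × 820.00 = 159.20
Pension Levy: YTD 62498.00 ≥ cap 62240.00 → 0.00
Health Levy: 4.8% × 2020.00 = 96.96
Total: 159.20 + 0.00 + 96.96 = 256.16

256.16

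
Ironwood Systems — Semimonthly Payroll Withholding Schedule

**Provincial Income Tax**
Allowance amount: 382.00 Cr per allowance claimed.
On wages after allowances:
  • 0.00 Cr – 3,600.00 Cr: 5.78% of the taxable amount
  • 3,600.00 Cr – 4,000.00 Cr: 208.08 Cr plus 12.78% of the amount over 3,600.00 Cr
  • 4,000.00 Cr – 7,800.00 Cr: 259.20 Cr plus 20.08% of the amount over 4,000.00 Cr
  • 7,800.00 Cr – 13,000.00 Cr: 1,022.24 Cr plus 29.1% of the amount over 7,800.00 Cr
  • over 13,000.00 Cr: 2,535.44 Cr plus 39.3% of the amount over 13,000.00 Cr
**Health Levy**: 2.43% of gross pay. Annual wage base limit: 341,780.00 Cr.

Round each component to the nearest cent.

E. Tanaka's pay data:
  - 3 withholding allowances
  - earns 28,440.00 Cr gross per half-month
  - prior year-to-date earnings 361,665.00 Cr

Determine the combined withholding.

8,152.98 Cr

Provincial Income Tax: taxable = 28,440.00 Cr − 3×382.00 Cr = 27,294.00 Cr
  2,535.44 Cr + 39.3% × (27,294.00 Cr − 13,000.00 Cr) = 2,535.44 Cr + 39.3% × 14,294.00 Cr = 8,152.98 Cr
Health Levy: YTD 361,665.00 Cr ≥ cap 341,780.00 Cr → 0.00 Cr
Total: 8,152.98 Cr + 0.00 Cr = 8,152.98 Cr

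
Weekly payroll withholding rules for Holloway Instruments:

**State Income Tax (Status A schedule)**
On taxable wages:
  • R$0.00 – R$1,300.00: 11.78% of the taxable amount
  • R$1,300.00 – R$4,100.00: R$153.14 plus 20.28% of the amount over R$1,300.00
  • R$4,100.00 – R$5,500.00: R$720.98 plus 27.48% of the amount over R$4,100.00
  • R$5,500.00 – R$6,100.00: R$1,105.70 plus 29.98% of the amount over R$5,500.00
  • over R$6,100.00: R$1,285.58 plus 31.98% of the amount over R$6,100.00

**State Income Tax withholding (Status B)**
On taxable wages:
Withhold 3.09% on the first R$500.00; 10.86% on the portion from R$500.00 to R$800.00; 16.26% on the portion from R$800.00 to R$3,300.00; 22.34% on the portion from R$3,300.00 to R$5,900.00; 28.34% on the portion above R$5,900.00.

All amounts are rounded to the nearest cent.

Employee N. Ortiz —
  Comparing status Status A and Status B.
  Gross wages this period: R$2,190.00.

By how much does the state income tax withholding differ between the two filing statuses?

State Income Tax (Status A): taxable = R$2,190.00
  R$153.14 + 20.28% × (R$2,190.00 − R$1,300.00) = R$153.14 + 20.28% × R$890.00 = R$333.63
State Income Tax (Status B): taxable = R$2,190.00
  R$48.03 + 16.26% × (R$2,190.00 − R$800.00) = R$48.03 + 16.26% × R$1,390.00 = R$274.04
Difference: |R$333.63 − R$274.04| = R$59.59 (higher under Status A)

R$59.59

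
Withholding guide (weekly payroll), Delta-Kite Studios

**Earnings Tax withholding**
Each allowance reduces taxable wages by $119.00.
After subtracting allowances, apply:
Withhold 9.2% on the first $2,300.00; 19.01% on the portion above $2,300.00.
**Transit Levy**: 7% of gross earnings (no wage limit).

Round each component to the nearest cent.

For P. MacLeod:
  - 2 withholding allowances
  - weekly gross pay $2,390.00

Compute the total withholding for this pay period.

Earnings Tax: taxable = $2,390.00 − 2×$119.00 = $2,152.00
  9.2% × $2,152.00 = $197.98
Transit Levy: 7% × $2,390.00 = $167.30
Total: $197.98 + $167.30 = $365.28

$365.28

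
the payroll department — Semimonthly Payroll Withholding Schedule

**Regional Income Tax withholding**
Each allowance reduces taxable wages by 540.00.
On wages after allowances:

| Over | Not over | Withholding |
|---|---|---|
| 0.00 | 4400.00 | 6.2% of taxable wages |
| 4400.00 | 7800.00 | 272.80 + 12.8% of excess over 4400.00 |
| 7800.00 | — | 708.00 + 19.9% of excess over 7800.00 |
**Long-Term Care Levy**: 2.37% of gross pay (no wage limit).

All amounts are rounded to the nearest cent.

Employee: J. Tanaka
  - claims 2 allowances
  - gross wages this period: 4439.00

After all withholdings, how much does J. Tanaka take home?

4125.54

Regional Income Tax: taxable = 4439.00 − 2×540.00 = 3359.00
  6.2% × 3359.00 = 208.26
Long-Term Care Levy: 2.37% × 4439.00 = 105.20
Total withheld: 208.26 + 105.20 = 313.46
Net pay: 4439.00 − 313.46 = 4125.54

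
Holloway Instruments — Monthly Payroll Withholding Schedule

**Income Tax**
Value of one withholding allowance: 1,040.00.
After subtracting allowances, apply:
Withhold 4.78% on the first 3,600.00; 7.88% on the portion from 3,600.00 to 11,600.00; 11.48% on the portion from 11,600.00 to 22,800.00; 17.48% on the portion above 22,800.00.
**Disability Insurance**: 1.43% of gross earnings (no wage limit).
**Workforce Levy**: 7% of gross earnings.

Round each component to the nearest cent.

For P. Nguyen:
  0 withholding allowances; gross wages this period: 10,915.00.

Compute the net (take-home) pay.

9,246.37

Income Tax: taxable = 10,915.00
  172.08 + 7.88% × (10,915.00 − 3,600.00) = 172.08 + 7.88% × 7,315.00 = 748.50
Disability Insurance: 1.43% × 10,915.00 = 156.08
Workforce Levy: 7% × 10,915.00 = 764.05
Total withheld: 748.50 + 156.08 + 764.05 = 1,668.63
Net pay: 10,915.00 − 1,668.63 = 9,246.37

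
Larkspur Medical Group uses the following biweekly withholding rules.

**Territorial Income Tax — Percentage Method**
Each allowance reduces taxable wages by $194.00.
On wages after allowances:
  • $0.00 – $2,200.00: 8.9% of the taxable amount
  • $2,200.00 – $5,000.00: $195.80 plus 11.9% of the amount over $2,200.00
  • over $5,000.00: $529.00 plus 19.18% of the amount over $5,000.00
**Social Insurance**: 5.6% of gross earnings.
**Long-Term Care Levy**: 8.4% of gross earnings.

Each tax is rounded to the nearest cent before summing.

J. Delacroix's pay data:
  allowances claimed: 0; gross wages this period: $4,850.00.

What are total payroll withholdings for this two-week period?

Territorial Income Tax: taxable = $4,850.00
  $195.80 + 11.9% × ($4,850.00 − $2,200.00) = $195.80 + 11.9% × $2,650.00 = $511.15
Social Insurance: 5.6% × $4,850.00 = $271.60
Long-Term Care Levy: 8.4% × $4,850.00 = $407.40
Total: $511.15 + $271.60 + $407.40 = $1,190.15

$1,190.15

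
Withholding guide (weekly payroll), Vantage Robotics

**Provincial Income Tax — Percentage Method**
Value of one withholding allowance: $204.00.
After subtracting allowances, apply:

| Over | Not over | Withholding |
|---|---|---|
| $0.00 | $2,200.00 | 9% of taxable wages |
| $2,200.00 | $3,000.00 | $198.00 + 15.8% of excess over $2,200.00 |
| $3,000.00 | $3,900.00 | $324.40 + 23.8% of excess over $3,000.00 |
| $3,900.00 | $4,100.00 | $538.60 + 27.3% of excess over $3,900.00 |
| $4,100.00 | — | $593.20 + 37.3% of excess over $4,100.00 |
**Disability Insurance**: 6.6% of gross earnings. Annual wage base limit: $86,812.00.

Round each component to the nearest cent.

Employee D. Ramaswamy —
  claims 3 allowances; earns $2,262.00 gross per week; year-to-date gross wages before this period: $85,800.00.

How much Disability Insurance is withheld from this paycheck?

$66.79

Disability Insurance: cap $86,812.00 − YTD $85,800.00 = $1,012.00 subject; 6.6% × $1,012.00 = $66.79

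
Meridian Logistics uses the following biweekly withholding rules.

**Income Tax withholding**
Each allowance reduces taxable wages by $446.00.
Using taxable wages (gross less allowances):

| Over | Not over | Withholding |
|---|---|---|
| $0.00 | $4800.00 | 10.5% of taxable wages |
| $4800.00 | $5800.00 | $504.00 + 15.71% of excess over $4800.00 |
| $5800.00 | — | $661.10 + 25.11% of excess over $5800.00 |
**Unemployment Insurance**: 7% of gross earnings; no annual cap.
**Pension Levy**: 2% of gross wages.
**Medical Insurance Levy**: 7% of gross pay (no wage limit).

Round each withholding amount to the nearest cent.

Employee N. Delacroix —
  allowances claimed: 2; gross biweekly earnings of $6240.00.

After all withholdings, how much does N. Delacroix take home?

$4651.51

Income Tax: taxable = $6240.00 − 2×$446.00 = $5348.00
  $504.00 + 15.71% × ($5348.00 − $4800.00) = $504.00 + 15.71% × $548.00 = $590.09
Unemployment Insurance: 7% × $6240.00 = $436.80
Pension Levy: 2% × $6240.00 = $124.80
Medical Insurance Levy: 7% × $6240.00 = $436.80
Total withheld: $590.09 + $436.80 + $124.80 + $436.80 = $1588.49
Net pay: $6240.00 − $1588.49 = $4651.51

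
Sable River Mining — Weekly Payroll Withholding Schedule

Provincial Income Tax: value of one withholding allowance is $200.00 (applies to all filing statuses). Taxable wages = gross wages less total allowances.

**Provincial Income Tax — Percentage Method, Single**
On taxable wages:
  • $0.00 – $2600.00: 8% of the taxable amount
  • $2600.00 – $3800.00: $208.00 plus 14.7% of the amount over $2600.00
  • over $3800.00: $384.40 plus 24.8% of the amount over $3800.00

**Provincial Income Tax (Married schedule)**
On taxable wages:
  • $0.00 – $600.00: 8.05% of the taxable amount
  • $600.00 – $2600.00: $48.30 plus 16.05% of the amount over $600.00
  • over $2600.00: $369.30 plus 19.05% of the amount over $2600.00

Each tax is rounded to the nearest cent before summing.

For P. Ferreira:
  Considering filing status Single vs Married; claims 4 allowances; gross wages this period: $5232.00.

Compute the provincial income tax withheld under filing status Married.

Provincial Income Tax (Married): taxable = $5232.00 − 4×$200.00 = $4432.00
  $369.30 + 19.05% × ($4432.00 − $2600.00) = $369.30 + 19.05% × $1832.00 = $718.30

$718.30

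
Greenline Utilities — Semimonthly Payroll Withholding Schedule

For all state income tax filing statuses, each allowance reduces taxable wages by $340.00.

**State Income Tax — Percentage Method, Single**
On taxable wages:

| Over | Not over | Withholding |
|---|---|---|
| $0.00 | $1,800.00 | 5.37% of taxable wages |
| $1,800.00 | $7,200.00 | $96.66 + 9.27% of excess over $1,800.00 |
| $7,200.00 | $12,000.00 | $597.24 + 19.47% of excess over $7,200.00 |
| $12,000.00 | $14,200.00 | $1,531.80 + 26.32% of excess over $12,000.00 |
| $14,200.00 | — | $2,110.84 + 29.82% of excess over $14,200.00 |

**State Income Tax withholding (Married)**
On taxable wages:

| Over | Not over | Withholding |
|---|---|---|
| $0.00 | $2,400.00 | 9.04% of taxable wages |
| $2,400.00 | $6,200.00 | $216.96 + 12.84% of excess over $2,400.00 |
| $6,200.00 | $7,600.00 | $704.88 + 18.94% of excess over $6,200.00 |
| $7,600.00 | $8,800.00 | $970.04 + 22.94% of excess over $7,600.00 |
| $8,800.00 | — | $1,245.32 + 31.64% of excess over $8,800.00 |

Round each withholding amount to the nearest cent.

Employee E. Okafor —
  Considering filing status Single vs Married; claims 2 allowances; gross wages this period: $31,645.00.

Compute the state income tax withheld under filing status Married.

$8,258.33

State Income Tax (Married): taxable = $31,645.00 − 2×$340.00 = $30,965.00
  $1,245.32 + 31.64% × ($30,965.00 − $8,800.00) = $1,245.32 + 31.64% × $22,165.00 = $8,258.33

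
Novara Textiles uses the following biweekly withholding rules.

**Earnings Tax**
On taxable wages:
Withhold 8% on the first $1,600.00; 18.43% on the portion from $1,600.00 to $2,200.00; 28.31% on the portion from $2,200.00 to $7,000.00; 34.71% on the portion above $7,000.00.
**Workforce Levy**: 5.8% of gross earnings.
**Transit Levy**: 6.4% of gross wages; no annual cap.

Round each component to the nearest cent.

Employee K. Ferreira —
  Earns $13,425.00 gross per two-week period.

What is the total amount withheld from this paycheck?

Earnings Tax: taxable = $13,425.00
  $1,597.46 + 34.71% × ($13,425.00 − $7,000.00) = $1,597.46 + 34.71% × $6,425.00 = $3,827.58
Workforce Levy: 5.8% × $13,425.00 = $778.65
Transit Levy: 6.4% × $13,425.00 = $859.20
Total: $3,827.58 + $778.65 + $859.20 = $5,465.43

$5,465.43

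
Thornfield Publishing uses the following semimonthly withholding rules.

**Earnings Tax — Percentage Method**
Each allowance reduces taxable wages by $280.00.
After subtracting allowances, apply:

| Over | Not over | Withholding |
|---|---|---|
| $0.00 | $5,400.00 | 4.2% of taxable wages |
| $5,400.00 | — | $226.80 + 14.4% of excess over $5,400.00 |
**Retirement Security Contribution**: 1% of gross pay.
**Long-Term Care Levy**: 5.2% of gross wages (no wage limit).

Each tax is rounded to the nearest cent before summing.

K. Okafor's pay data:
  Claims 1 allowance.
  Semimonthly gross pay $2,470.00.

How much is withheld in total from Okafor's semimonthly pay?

Earnings Tax: taxable = $2,470.00 − 1×$280.00 = $2,190.00
  4.2% × $2,190.00 = $91.98
Retirement Security Contribution: 1% × $2,470.00 = $24.70
Long-Term Care Levy: 5.2% × $2,470.00 = $128.44
Total: $91.98 + $24.70 + $128.44 = $245.12

$245.12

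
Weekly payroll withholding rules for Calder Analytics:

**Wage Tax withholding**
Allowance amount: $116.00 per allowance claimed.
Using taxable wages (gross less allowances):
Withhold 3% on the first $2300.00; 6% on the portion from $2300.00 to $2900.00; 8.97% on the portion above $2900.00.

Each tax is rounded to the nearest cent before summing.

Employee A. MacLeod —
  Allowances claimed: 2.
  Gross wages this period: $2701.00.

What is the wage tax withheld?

Wage Tax: taxable = $2701.00 − 2×$116.00 = $2469.00
  $69.00 + 6% × ($2469.00 − $2300.00) = $69.00 + 6% × $169.00 = $79.14

$79.14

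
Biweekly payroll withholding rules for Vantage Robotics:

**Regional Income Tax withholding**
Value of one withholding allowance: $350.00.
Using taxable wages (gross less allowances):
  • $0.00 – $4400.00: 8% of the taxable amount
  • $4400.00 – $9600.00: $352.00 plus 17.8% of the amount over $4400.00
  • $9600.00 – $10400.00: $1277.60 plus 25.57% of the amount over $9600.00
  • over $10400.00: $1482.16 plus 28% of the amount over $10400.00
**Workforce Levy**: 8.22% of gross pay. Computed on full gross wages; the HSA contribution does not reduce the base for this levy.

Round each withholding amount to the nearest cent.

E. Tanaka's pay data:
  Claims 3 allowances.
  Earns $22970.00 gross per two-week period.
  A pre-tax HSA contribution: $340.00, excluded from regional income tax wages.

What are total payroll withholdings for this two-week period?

$6500.69

Regional Income Tax: taxable = $22970.00 − $340.00 − 3×$350.00 = $21580.00
  $1482.16 + 28% × ($21580.00 − $10400.00) = $1482.16 + 28% × $11180.00 = $4612.56
Workforce Levy: 8.22% × $22970.00 = $1888.13
Total: $4612.56 + $1888.13 = $6500.69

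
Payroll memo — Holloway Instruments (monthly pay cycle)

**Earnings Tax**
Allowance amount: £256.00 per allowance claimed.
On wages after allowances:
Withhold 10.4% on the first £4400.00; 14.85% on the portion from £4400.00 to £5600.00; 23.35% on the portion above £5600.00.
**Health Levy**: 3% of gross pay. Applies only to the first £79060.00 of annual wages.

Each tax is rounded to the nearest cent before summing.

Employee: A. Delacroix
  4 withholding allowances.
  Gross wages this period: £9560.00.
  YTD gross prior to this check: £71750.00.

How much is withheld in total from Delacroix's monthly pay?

Earnings Tax: taxable = £9560.00 − 4×£256.00 = £8536.00
  £635.80 + 23.35% × (£8536.00 − £5600.00) = £635.80 + 23.35% × £2936.00 = £1321.36
Health Levy: cap £79060.00 − YTD £71750.00 = £7310.00 subject; 3% × £7310.00 = £219.30
Total: £1321.36 + £219.30 = £1540.66

£1540.66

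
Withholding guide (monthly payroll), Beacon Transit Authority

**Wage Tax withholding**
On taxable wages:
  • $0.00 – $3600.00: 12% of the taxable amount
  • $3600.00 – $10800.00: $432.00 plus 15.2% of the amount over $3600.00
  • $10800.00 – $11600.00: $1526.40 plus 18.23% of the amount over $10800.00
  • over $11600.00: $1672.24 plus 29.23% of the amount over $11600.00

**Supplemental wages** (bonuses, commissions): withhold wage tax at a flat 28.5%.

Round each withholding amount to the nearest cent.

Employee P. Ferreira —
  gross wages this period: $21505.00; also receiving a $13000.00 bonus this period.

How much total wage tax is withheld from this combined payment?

$8272.47

Wage Tax: taxable = $21505.00
  $1672.24 + 29.23% × ($21505.00 − $11600.00) = $1672.24 + 29.23% × $9905.00 = $4567.47
Supplemental (28.5% flat on bonus): 28.5% × $13000.00 = $3705.00
Total wage tax: $4567.47 + $3705.00 = $8272.47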